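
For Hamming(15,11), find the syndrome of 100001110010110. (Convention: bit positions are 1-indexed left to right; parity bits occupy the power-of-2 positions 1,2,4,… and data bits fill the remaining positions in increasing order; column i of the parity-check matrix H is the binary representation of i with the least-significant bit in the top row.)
Syndrome s = H · r^T (mod 2), r = 100001110010110:
  s[0] = (101010101010101)·(100001110010110) mod 2 = 1+0+0+0+0+0+1+0+0+0+1+0+1+0+0 mod 2 = 0
  s[1] = (011001100110011)·(100001110010110) mod 2 = 0+0+0+0+0+1+1+0+0+0+1+0+0+1+0 mod 2 = 0
  s[2] = (000111100001111)·(100001110010110) mod 2 = 0+0+0+0+0+1+1+0+0+0+0+0+1+1+0 mod 2 = 0
  s[3] = (000000011111111)·(100001110010110) mod 2 = 0+0+0+0+0+0+0+1+0+0+1+0+1+1+0 mod 2 = 0
Syndrome = 0000
s = 0: no error detected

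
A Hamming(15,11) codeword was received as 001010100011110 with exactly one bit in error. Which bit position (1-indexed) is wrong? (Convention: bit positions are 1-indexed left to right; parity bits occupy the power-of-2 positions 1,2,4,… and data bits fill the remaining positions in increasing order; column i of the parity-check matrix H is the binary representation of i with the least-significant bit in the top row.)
Syndrome s = H · r^T (mod 2), r = 001010100011110:
  s[0] = (101010101010101)·(001010100011110) mod 2 = 0+0+1+0+1+0+1+0+0+0+1+0+1+0+0 mod 2 = 1
  s[1] = (011001100110011)·(001010100011110) mod 2 = 0+0+1+0+0+0+1+0+0+0+1+0+0+1+0 mod 2 = 0
  s[2] = (000111100001111)·(001010100011110) mod 2 = 0+0+0+0+1+0+1+0+0+0+0+1+1+1+0 mod 2 = 1
  s[3] = (000000011111111)·(001010100011110) mod 2 = 0+0+0+0+0+0+0+0+0+0+1+1+1+1+0 mod 2 = 0
Syndrome = 1010
Column i of H is the binary representation of i, so the syndrome is the binary index of the flipped bit.
Read s = 1010 with s[0] as LSB: 1·2^0 + 0·2^1 + 1·2^2 + 0·2^3 = 5.
Error is at bit position 5.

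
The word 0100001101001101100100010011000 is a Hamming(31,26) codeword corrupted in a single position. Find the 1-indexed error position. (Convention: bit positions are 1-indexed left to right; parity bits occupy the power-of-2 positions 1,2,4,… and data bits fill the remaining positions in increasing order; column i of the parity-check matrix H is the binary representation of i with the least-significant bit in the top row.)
Syndrome s = H · r^T (mod 2), r = 0100001101001101100100010011000:
  s[0] = (1010101010101010101010101010101)·(0100001101001101100100010011000) mod 2 = 0+0+0+0+0+0+1+0+0+0+0+0+1+0+0+0+1+0+0+0+0+0+0+0+0+0+1+0+0+0+0 mod 2 = 0
  s[1] = (0110011001100110011001100110011)·(0100001101001101100100010011000) mod 2 = 0+1+0+0+0+0+1+0+0+1+0+0+0+1+0+0+0+0+0+0+0+0+0+0+0+0+1+0+0+0+0 mod 2 = 1
  s[2] = (0001111000011110000111100001111)·(0100001101001101100100010011000) mod 2 = 0+0+0+0+0+0+1+0+0+0+0+0+1+1+0+0+0+0+0+1+0+0+0+0+0+0+0+1+0+0+0 mod 2 = 1
  s[3] = (0000000111111110000000011111111)·(0100001101001101100100010011000) mod 2 = 0+0+0+0+0+0+0+1+0+1+0+0+1+1+0+0+0+0+0+0+0+0+0+1+0+0+1+1+0+0+0 mod 2 = 1
  s[4] = (0000000000000001111111111111111)·(0100001101001101100100010011000) mod 2 = 0+0+0+0+0+0+0+0+0+0+0+0+0+0+0+1+1+0+0+1+0+0+0+1+0+0+1+1+0+0+0 mod 2 = 0
Syndrome = 01110
Column i of H is the binary representation of i, so the syndrome is the binary index of the flipped bit.
Read s = 01110 with s[0] as LSB: 0·2^0 + 1·2^1 + 1·2^2 + 1·2^3 + 0·2^4 = 14.
Error is at bit position 14.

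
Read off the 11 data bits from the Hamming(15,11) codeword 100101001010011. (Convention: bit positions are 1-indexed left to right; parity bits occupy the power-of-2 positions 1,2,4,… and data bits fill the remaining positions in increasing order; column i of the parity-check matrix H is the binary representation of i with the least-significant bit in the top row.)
Parity bits occupy power-of-2 positions; data bits are at positions {3,5,6,7,9,10,11,12,13,14,15} (1-indexed).
Extract: c[3]=0 c[5]=0 c[6]=1 c[7]=0 c[9]=1 c[10]=0 c[11]=1 c[12]=0 c[13]=0 c[14]=1 c[15]=1
Data = 00101010011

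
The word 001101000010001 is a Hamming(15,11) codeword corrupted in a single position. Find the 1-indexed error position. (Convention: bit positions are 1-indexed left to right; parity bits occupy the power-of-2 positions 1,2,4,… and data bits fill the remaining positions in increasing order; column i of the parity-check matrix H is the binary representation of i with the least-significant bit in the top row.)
Syndrome s = H · r^T (mod 2), r = 001101000010001:
  s[0] = (101010101010101)·(001101000010001) mod 2 = 0+0+1+0+0+0+0+0+0+0+1+0+0+0+1 mod 2 = 1
  s[1] = (011001100110011)·(001101000010001) mod 2 = 0+0+1+0+0+1+0+0+0+0+1+0+0+0+1 mod 2 = 0
  s[2] = (000111100001111)·(001101000010001) mod 2 = 0+0+0+1+0+1+0+0+0+0+0+0+0+0+1 mod 2 = 1
  s[3] = (000000011111111)·(001101000010001) mod 2 = 0+0+0+0+0+0+0+0+0+0+1+0+0+0+1 mod 2 = 0
Syndrome = 1010
Column i of H is the binary representation of i, so the syndrome is the binary index of the flipped bit.
Read s = 1010 with s[0] as LSB: 1·2^0 + 0·2^1 + 1·2^2 + 0·2^3 = 5.
Error is at bit position 5.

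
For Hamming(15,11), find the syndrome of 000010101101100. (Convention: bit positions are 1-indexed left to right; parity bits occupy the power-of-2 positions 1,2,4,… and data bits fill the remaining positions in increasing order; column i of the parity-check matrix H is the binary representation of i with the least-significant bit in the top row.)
Syndrome s = H · r^T (mod 2), r = 000010101101100:
  s[0] = (101010101010101)·(000010101101100) mod 2 = 0+0+0+0+1+0+1+0+1+0+0+0+1+0+0 mod 2 = 0
  s[1] = (011001100110011)·(000010101101100) mod 2 = 0+0+0+0+0+0+1+0+0+1+0+0+0+0+0 mod 2 = 0
  s[2] = (000111100001111)·(000010101101100) mod 2 = 0+0+0+0+1+0+1+0+0+0+0+1+1+0+0 mod 2 = 0
  s[3] = (000000011111111)·(000010101101100) mod 2 = 0+0+0+0+0+0+0+0+1+1+0+1+1+0+0 mod 2 = 0
Syndrome = 0000
s = 0: no error detected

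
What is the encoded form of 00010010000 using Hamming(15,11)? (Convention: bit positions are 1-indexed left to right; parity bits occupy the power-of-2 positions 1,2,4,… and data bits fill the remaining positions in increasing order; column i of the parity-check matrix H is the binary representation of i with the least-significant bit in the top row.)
Codeword c = d · G (mod 2), d = 00010010000:
  c[0] = d·G[:,0] = (00010010000)·(11011010101) mod 2 = 0+0+0+1+0+0+1+0+0+0+0 mod 2 = 0
  c[1] = d·G[:,1] = (00010010000)·(10110110011) mod 2 = 0+0+0+1+0+0+1+0+0+0+0 mod 2 = 0
  c[2] = d·G[:,2] = (00010010000)·(10000000000) mod 2 = 0+0+0+0+0+0+0+0+0+0+0 mod 2 = 0
  c[3] = d·G[:,3] = (00010010000)·(01110001111) mod 2 = 0+0+0+1+0+0+0+0+0+0+0 mod 2 = 1
  c[4] = d·G[:,4] = (00010010000)·(01000000000) mod 2 = 0+0+0+0+0+0+0+0+0+0+0 mod 2 = 0
  c[5] = d·G[:,5] = (00010010000)·(00100000000) mod 2 = 0+0+0+0+0+0+0+0+0+0+0 mod 2 = 0
  c[6] = d·G[:,6] = (00010010000)·(00010000000) mod 2 = 0+0+0+1+0+0+0+0+0+0+0 mod 2 = 1
  c[7] = d·G[:,7] = (00010010000)·(00001111111) mod 2 = 0+0+0+0+0+0+1+0+0+0+0 mod 2 = 1
  c[8] = d·G[:,8] = (00010010000)·(00001000000) mod 2 = 0+0+0+0+0+0+0+0+0+0+0 mod 2 = 0
  c[9] = d·G[:,9] = (00010010000)·(00000100000) mod 2 = 0+0+0+0+0+0+0+0+0+0+0 mod 2 = 0
  c[10] = d·G[:,10] = (00010010000)·(00000010000) mod 2 = 0+0+0+0+0+0+1+0+0+0+0 mod 2 = 1
  c[11] = d·G[:,11] = (00010010000)·(00000001000) mod 2 = 0+0+0+0+0+0+0+0+0+0+0 mod 2 = 0
  c[12] = d·G[:,12] = (00010010000)·(00000000100) mod 2 = 0+0+0+0+0+0+0+0+0+0+0 mod 2 = 0
  c[13] = d·G[:,13] = (00010010000)·(00000000010) mod 2 = 0+0+0+0+0+0+0+0+0+0+0 mod 2 = 0
  c[14] = d·G[:,14] = (00010010000)·(00000000001) mod 2 = 0+0+0+0+0+0+0+0+0+0+0 mod 2 = 0
Codeword = 000100110010000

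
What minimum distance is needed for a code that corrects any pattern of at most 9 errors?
Correcting t errors requires d_min ≥ 2t + 1 = 2·9 + 1 = 19.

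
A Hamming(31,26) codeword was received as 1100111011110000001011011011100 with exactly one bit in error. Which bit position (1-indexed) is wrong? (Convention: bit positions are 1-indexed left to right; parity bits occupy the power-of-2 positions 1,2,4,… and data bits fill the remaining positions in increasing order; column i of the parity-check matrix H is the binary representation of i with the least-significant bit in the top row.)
Syndrome s = H · r^T (mod 2), r = 1100111011110000001011011011100:
  s[0] = (1010101010101010101010101010101)·(1100111011110000001011011011100) mod 2 = 1+0+0+0+1+0+1+0+1+0+1+0+0+0+0+0+0+0+1+0+1+0+0+0+1+0+1+0+1+0+0 mod 2 = 0
  s[1] = (0110011001100110011001100110011)·(1100111011110000001011011011100) mod 2 = 0+1+0+0+0+1+1+0+0+1+1+0+0+0+0+0+0+0+1+0+0+1+0+0+0+0+1+0+0+0+0 mod 2 = 0
  s[2] = (0001111000011110000111100001111)·(1100111011110000001011011011100) mod 2 = 0+0+0+0+1+1+1+0+0+0+0+1+0+0+0+0+0+0+0+0+1+1+0+0+0+0+0+1+1+0+0 mod 2 = 0
  s[3] = (0000000111111110000000011111111)·(1100111011110000001011011011100) mod 2 = 0+0+0+0+0+0+0+0+1+1+1+1+0+0+0+0+0+0+0+0+0+0+0+1+1+0+1+1+1+0+0 mod 2 = 1
  s[4] = (0000000000000001111111111111111)·(1100111011110000001011011011100) mod 2 = 0+0+0+0+0+0+0+0+0+0+0+0+0+0+0+0+0+0+1+0+1+1+0+1+1+0+1+1+1+0+0 mod 2 = 0
Syndrome = 00010
Column i of H is the binary representation of i, so the syndrome is the binary index of the flipped bit.
Read s = 00010 with s[0] as LSB: 0·2^0 + 0·2^1 + 0·2^2 + 1·2^3 + 0·2^4 = 8.
Error is at bit position 8.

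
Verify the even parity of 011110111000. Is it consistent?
Sum of all bits: 0+1+1+1+1+0+1+1+1+0+0+0 = 7; 7 mod 2 = 1. Result is 1 → parity error detected.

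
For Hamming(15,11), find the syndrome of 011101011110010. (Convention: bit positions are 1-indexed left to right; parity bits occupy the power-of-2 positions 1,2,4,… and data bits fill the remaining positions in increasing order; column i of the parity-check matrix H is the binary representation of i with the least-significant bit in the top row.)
Syndrome s = H · r^T (mod 2), r = 011101011110010:
  s[0] = (101010101010101)·(011101011110010) mod 2 = 0+0+1+0+0+0+0+0+1+0+1+0+0+0+0 mod 2 = 1
  s[1] = (011001100110011)·(011101011110010) mod 2 = 0+1+1+0+0+1+0+0+0+1+1+0+0+1+0 mod 2 = 0
  s[2] = (000111100001111)·(011101011110010) mod 2 = 0+0+0+1+0+1+0+0+0+0+0+0+0+1+0 mod 2 = 1
  s[3] = (000000011111111)·(011101011110010) mod 2 = 0+0+0+0+0+0+0+1+1+1+1+0+0+1+0 mod 2 = 1
Syndrome = 1011
Non-zero syndrome: error at position 13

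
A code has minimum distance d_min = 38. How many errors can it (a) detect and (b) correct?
(a) Detection requires d_min ≥ e+1, so e ≤ d_min − 1 = 37.
(b) Correction requires d_min ≥ 2t+1, so t ≤ ⌊(d_min − 1)/2⌋ = ⌊37/2⌋ = 18.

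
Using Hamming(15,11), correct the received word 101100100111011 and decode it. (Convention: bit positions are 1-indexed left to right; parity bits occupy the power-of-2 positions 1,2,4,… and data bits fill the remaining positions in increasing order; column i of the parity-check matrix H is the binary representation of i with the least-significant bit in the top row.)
Syndrome s = H · r^T (mod 2), r = 101100100111011:
  s[0] = (101010101010101)·(101100100111011) mod 2 = 1+0+1+0+0+0+1+0+0+0+1+0+0+0+1 mod 2 = 1
  s[1] = (011001100110011)·(101100100111011) mod 2 = 0+0+1+0+0+0+1+0+0+1+1+0+0+1+1 mod 2 = 0
  s[2] = (000111100001111)·(101100100111011) mod 2 = 0+0+0+1+0+0+1+0+0+0+0+1+0+1+1 mod 2 = 1
  s[3] = (000000011111111)·(101100100111011) mod 2 = 0+0+0+0+0+0+0+0+0+1+1+1+0+1+1 mod 2 = 1
Syndrome = 1011
Column 13 of H equals this syndrome → error at bit 13 (1-indexed).
Flip bit 13: 101100100111011 → 101100100111111
Extract data bits at positions {3,5,6,7,9,10,11,12,13,14,15}: 10010111111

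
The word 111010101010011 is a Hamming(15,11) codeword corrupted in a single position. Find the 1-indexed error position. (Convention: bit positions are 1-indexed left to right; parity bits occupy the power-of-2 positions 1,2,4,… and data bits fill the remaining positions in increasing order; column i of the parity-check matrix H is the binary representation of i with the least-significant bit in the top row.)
Syndrome s = H · r^T (mod 2), r = 111010101010011:
  s[0] = (101010101010101)·(111010101010011) mod 2 = 1+0+1+0+1+0+1+0+1+0+1+0+0+0+1 mod 2 = 1
  s[1] = (011001100110011)·(111010101010011) mod 2 = 0+1+1+0+0+0+1+0+0+0+1+0+0+1+1 mod 2 = 0
  s[2] = (000111100001111)·(111010101010011) mod 2 = 0+0+0+0+1+0+1+0+0+0+0+0+0+1+1 mod 2 = 0
  s[3] = (000000011111111)·(111010101010011) mod 2 = 0+0+0+0+0+0+0+0+1+0+1+0+0+1+1 mod 2 = 0
Syndrome = 1000
Column i of H is the binary representation of i, so the syndrome is the binary index of the flipped bit.
Read s = 1000 with s[0] as LSB: 1·2^0 + 0·2^1 + 0·2^2 + 0·2^3 = 1.
Error is at bit position 1.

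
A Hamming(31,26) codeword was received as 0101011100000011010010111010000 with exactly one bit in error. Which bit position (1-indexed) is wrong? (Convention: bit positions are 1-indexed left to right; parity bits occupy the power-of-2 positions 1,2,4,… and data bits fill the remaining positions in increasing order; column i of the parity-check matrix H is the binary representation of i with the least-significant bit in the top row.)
Syndrome s = H · r^T (mod 2), r = 0101011100000011010010111010000:
  s[0] = (1010101010101010101010101010101)·(0101011100000011010010111010000) mod 2 = 0+0+0+0+0+0+1+0+0+0+0+0+0+0+1+0+0+0+0+0+1+0+1+0+1+0+1+0+0+0+0 mod 2 = 0
  s[1] = (0110011001100110011001100110011)·(0101011100000011010010111010000) mod 2 = 0+1+0+0+0+1+1+0+0+0+0+0+0+0+1+0+0+1+0+0+0+0+1+0+0+0+1+0+0+0+0 mod 2 = 1
  s[2] = (0001111000011110000111100001111)·(0101011100000011010010111010000) mod 2 = 0+0+0+1+0+1+1+0+0+0+0+0+0+0+1+0+0+0+0+0+1+0+1+0+0+0+0+0+0+0+0 mod 2 = 0
  s[3] = (0000000111111110000000011111111)·(0101011100000011010010111010000) mod 2 = 0+0+0+0+0+0+0+1+0+0+0+0+0+0+1+0+0+0+0+0+0+0+0+1+1+0+1+0+0+0+0 mod 2 = 1
  s[4] = (0000000000000001111111111111111)·(0101011100000011010010111010000) mod 2 = 0+0+0+0+0+0+0+0+0+0+0+0+0+0+0+1+0+1+0+0+1+0+1+1+1+0+1+0+0+0+0 mod 2 = 1
Syndrome = 01011
Column i of H is the binary representation of i, so the syndrome is the binary index of the flipped bit.
Read s = 01011 with s[0] as LSB: 0·2^0 + 1·2^1 + 0·2^2 + 1·2^3 + 1·2^4 = 26.
Error is at bit position 26.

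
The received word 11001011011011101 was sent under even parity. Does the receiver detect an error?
Sum of received bits: 1+1+0+0+1+0+1+1+0+1+1+0+1+1+1+0+1 = 11; 11 mod 2 = 1. Result is 1 ≠ 0 → error detected.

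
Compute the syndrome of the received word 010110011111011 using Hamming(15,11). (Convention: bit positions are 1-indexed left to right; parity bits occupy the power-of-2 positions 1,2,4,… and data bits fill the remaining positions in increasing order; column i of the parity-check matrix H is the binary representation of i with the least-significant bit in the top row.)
Syndrome s = H · r^T (mod 2), r = 010110011111011:
  s[0] = (101010101010101)·(010110011111011) mod 2 = 0+0+0+0+1+0+0+0+1+0+1+0+0+0+1 mod 2 = 0
  s[1] = (011001100110011)·(010110011111011) mod 2 = 0+1+0+0+0+0+0+0+0+1+1+0+0+1+1 mod 2 = 1
  s[2] = (000111100001111)·(010110011111011) mod 2 = 0+0+0+1+1+0+0+0+0+0+0+1+0+1+1 mod 2 = 1
  s[3] = (000000011111111)·(010110011111011) mod 2 = 0+0+0+0+0+0+0+1+1+1+1+1+0+1+1 mod 2 = 1
Syndrome = 0111
Non-zero syndrome: error at position 14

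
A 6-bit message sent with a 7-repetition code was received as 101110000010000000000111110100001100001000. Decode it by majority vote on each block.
Split into 7-bit blocks and majority-vote each:
  block 1 = 1011100: 4 ones, 3 zeros → 1
  block 2 = 0001000: 1 ones, 6 zeros → 0
  block 3 = 0000000: 0 ones, 7 zeros → 0
  block 4 = 1111101: 6 ones, 1 zeros → 1
  block 5 = 0000110: 2 ones, 5 zeros → 0
  block 6 = 0001000: 1 ones, 6 zeros → 0
Decoded = 100100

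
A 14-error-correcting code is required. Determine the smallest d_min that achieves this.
Correcting t errors requires d_min ≥ 2t + 1 = 2·14 + 1 = 29.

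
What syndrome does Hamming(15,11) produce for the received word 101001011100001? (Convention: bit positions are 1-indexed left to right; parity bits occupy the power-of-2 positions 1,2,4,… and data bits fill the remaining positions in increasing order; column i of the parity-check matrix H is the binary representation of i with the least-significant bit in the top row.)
Syndrome s = H · r^T (mod 2), r = 101001011100001:
  s[0] = (101010101010101)·(101001011100001) mod 2 = 1+0+1+0+0+0+0+0+1+0+0+0+0+0+1 mod 2 = 0
  s[1] = (011001100110011)·(101001011100001) mod 2 = 0+0+1+0+0+1+0+0+0+1+0+0+0+0+1 mod 2 = 0
  s[2] = (000111100001111)·(101001011100001) mod 2 = 0+0+0+0+0+1+0+0+0+0+0+0+0+0+1 mod 2 = 0
  s[3] = (000000011111111)·(101001011100001) mod 2 = 0+0+0+0+0+0+0+1+1+1+0+0+0+0+1 mod 2 = 0
Syndrome = 0000
s = 0: no error detected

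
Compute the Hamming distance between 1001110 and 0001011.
XOR = 1000101, count of 1s = 3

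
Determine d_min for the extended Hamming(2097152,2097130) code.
d_min = 4 (adding an overall parity bit to Hamming(2097151,2097130) raises d_min from 3 to 4).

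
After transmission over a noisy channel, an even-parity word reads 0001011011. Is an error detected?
Sum of received bits: 0+0+0+1+0+1+1+0+1+1 = 5; 5 mod 2 = 1. Result is 1 ≠ 0 → error detected.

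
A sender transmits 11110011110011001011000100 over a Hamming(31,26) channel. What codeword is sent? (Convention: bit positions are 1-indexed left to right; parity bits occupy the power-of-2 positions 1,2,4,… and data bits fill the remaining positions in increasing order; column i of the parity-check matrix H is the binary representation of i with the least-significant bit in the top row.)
Codeword c = d · G (mod 2), d = 11110011110011001011000100:
  c[0] = d·G[:,0] = (11110011110011001011000100)·(11011010101101010101010101) mod 2 = 1+1+0+1+0+0+1+0+1+0+0+0+0+1+0+0+0+0+0+1+0+0+0+1+0+0 mod 2 = 0
  c[1] = d·G[:,1] = (11110011110011001011000100)·(10110110011011001100110011) mod 2 = 1+0+1+1+0+0+1+0+0+1+0+0+1+1+0+0+1+0+0+0+0+0+0+0+0+0 mod 2 = 0
  c[2] = d·G[:,2] = (11110011110011001011000100)·(10000000000000000000000000) mod 2 = 1+0+0+0+0+0+0+0+0+0+0+0+0+0+0+0+0+0+0+0+0+0+0+0+0+0 mod 2 = 1
  c[3] = d·G[:,3] = (11110011110011001011000100)·(01110001111000111100001111) mod 2 = 0+1+1+1+0+0+0+1+1+1+0+0+0+0+0+0+1+0+0+0+0+0+0+1+0+0 mod 2 = 0
  c[4] = d·G[:,4] = (11110011110011001011000100)·(01000000000000000000000000) mod 2 = 0+1+0+0+0+0+0+0+0+0+0+0+0+0+0+0+0+0+0+0+0+0+0+0+0+0 mod 2 = 1
  c[5] = d·G[:,5] = (11110011110011001011000100)·(00100000000000000000000000) mod 2 = 0+0+1+0+0+0+0+0+0+0+0+0+0+0+0+0+0+0+0+0+0+0+0+0+0+0 mod 2 = 1
  c[6] = d·G[:,6] = (11110011110011001011000100)·(00010000000000000000000000) mod 2 = 0+0+0+1+0+0+0+0+0+0+0+0+0+0+0+0+0+0+0+0+0+0+0+0+0+0 mod 2 = 1
  c[7] = d·G[:,7] = (11110011110011001011000100)·(00001111111000000011111111) mod 2 = 0+0+0+0+0+0+1+1+1+1+0+0+0+0+0+0+0+0+1+1+0+0+0+1+0+0 mod 2 = 1
  c[8] = d·G[:,8] = (11110011110011001011000100)·(00001000000000000000000000) mod 2 = 0+0+0+0+0+0+0+0+0+0+0+0+0+0+0+0+0+0+0+0+0+0+0+0+0+0 mod 2 = 0
  c[9] = d·G[:,9] = (11110011110011001011000100)·(00000100000000000000000000) mod 2 = 0+0+0+0+0+0+0+0+0+0+0+0+0+0+0+0+0+0+0+0+0+0+0+0+0+0 mod 2 = 0
  c[10] = d·G[:,10] = (11110011110011001011000100)·(00000010000000000000000000) mod 2 = 0+0+0+0+0+0+1+0+0+0+0+0+0+0+0+0+0+0+0+0+0+0+0+0+0+0 mod 2 = 1
  c[11] = d·G[:,11] = (11110011110011001011000100)·(00000001000000000000000000) mod 2 = 0+0+0+0+0+0+0+1+0+0+0+0+0+0+0+0+0+0+0+0+0+0+0+0+0+0 mod 2 = 1
  c[12] = d·G[:,12] = (11110011110011001011000100)·(00000000100000000000000000) mod 2 = 0+0+0+0+0+0+0+0+1+0+0+0+0+0+0+0+0+0+0+0+0+0+0+0+0+0 mod 2 = 1
  c[13] = d·G[:,13] = (11110011110011001011000100)·(00000000010000000000000000) mod 2 = 0+0+0+0+0+0+0+0+0+1+0+0+0+0+0+0+0+0+0+0+0+0+0+0+0+0 mod 2 = 1
  c[14] = d·G[:,14] = (11110011110011001011000100)·(00000000001000000000000000) mod 2 = 0+0+0+0+0+0+0+0+0+0+0+0+0+0+0+0+0+0+0+0+0+0+0+0+0+0 mod 2 = 0
  c[15] = d·G[:,15] = (11110011110011001011000100)·(00000000000111111111111111) mod 2 = 0+0+0+0+0+0+0+0+0+0+0+0+1+1+0+0+1+0+1+1+0+0+0+1+0+0 mod 2 = 0
  c[16] = d·G[:,16] = (11110011110011001011000100)·(00000000000100000000000000) mod 2 = 0+0+0+0+0+0+0+0+0+0+0+0+0+0+0+0+0+0+0+0+0+0+0+0+0+0 mod 2 = 0
  c[17] = d·G[:,17] = (11110011110011001011000100)·(00000000000010000000000000) mod 2 = 0+0+0+0+0+0+0+0+0+0+0+0+1+0+0+0+0+0+0+0+0+0+0+0+0+0 mod 2 = 1
  c[18] = d·G[:,18] = (11110011110011001011000100)·(00000000000001000000000000) mod 2 = 0+0+0+0+0+0+0+0+0+0+0+0+0+1+0+0+0+0+0+0+0+0+0+0+0+0 mod 2 = 1
  c[19] = d·G[:,19] = (11110011110011001011000100)·(00000000000000100000000000) mod 2 = 0+0+0+0+0+0+0+0+0+0+0+0+0+0+0+0+0+0+0+0+0+0+0+0+0+0 mod 2 = 0
  c[20] = d·G[:,20] = (11110011110011001011000100)·(00000000000000010000000000) mod 2 = 0+0+0+0+0+0+0+0+0+0+0+0+0+0+0+0+0+0+0+0+0+0+0+0+0+0 mod 2 = 0
  c[21] = d·G[:,21] = (11110011110011001011000100)·(00000000000000001000000000) mod 2 = 0+0+0+0+0+0+0+0+0+0+0+0+0+0+0+0+1+0+0+0+0+0+0+0+0+0 mod 2 = 1
  c[22] = d·G[:,22] = (11110011110011001011000100)·(00000000000000000100000000) mod 2 = 0+0+0+0+0+0+0+0+0+0+0+0+0+0+0+0+0+0+0+0+0+0+0+0+0+0 mod 2 = 0
  c[23] = d·G[:,23] = (11110011110011001011000100)·(00000000000000000010000000) mod 2 = 0+0+0+0+0+0+0+0+0+0+0+0+0+0+0+0+0+0+1+0+0+0+0+0+0+0 mod 2 = 1
  c[24] = d·G[:,24] = (11110011110011001011000100)·(00000000000000000001000000) mod 2 = 0+0+0+0+0+0+0+0+0+0+0+0+0+0+0+0+0+0+0+1+0+0+0+0+0+0 mod 2 = 1
  c[25] = d·G[:,25] = (11110011110011001011000100)·(00000000000000000000100000) mod 2 = 0+0+0+0+0+0+0+0+0+0+0+0+0+0+0+0+0+0+0+0+0+0+0+0+0+0 mod 2 = 0
  c[26] = d·G[:,26] = (11110011110011001011000100)·(00000000000000000000010000) mod 2 = 0+0+0+0+0+0+0+0+0+0+0+0+0+0+0+0+0+0+0+0+0+0+0+0+0+0 mod 2 = 0
  c[27] = d·G[:,27] = (11110011110011001011000100)·(00000000000000000000001000) mod 2 = 0+0+0+0+0+0+0+0+0+0+0+0+0+0+0+0+0+0+0+0+0+0+0+0+0+0 mod 2 = 0
  c[28] = d·G[:,28] = (11110011110011001011000100)·(00000000000000000000000100) mod 2 = 0+0+0+0+0+0+0+0+0+0+0+0+0+0+0+0+0+0+0+0+0+0+0+1+0+0 mod 2 = 1
  c[29] = d·G[:,29] = (11110011110011001011000100)·(00000000000000000000000010) mod 2 = 0+0+0+0+0+0+0+0+0+0+0+0+0+0+0+0+0+0+0+0+0+0+0+0+0+0 mod 2 = 0
  c[30] = d·G[:,30] = (11110011110011001011000100)·(00000000000000000000000001) mod 2 = 0+0+0+0+0+0+0+0+0+0+0+0+0+0+0+0+0+0+0+0+0+0+0+0+0+0 mod 2 = 0
Codeword = 0010111100111100011001011000100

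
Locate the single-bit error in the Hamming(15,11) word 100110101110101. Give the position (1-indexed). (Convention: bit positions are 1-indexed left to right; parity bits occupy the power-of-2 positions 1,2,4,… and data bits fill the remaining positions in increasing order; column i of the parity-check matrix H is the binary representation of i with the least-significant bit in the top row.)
Syndrome s = H · r^T (mod 2), r = 100110101110101:
  s[0] = (101010101010101)·(100110101110101) mod 2 = 1+0+0+0+1+0+1+0+1+0+1+0+1+0+1 mod 2 = 1
  s[1] = (011001100110011)·(100110101110101) mod 2 = 0+0+0+0+0+0+1+0+0+1+1+0+0+0+1 mod 2 = 0
  s[2] = (000111100001111)·(100110101110101) mod 2 = 0+0+0+1+1+0+1+0+0+0+0+0+1+0+1 mod 2 = 1
  s[3] = (000000011111111)·(100110101110101) mod 2 = 0+0+0+0+0+0+0+0+1+1+1+0+1+0+1 mod 2 = 1
Syndrome = 1011
Column i of H is the binary representation of i, so the syndrome is the binary index of the flipped bit.
Read s = 1011 with s[0] as LSB: 1·2^0 + 0·2^1 + 1·2^2 + 1·2^3 = 13.
Error is at bit position 13.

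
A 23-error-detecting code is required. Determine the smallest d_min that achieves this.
Detecting e errors requires d_min ≥ e + 1 = 23 + 1 = 24.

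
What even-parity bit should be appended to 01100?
Sum of data bits: 0+1+1+0+0 = 2.
2 mod 2 = 0, so parity bit = 0.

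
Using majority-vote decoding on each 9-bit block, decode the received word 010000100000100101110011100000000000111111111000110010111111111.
Split into 9-bit blocks and majority-vote each:
  block 1 = 010000100: 2 ones, 7 zeros → 0
  block 2 = 000100101: 3 ones, 6 zeros → 0
  block 3 = 110011100: 5 ones, 4 zeros → 1
  block 4 = 000000000: 0 ones, 9 zeros → 0
  block 5 = 111111111: 9 ones, 0 zeros → 1
  block 6 = 000110010: 3 ones, 6 zeros → 0
  block 7 = 111111111: 9 ones, 0 zeros → 1
Decoded = 0010101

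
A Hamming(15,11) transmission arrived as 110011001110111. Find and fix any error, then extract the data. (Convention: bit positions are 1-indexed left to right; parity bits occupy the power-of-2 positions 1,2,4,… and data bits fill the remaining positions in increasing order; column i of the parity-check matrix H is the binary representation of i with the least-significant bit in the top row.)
Syndrome s = H · r^T (mod 2), r = 110011001110111:
  s[0] = (101010101010101)·(110011001110111) mod 2 = 1+0+0+0+1+0+0+0+1+0+1+0+1+0+1 mod 2 = 0
  s[1] = (011001100110011)·(110011001110111) mod 2 = 0+1+0+0+0+1+0+0+0+1+1+0+0+1+1 mod 2 = 0
  s[2] = (000111100001111)·(110011001110111) mod 2 = 0+0+0+0+1+1+0+0+0+0+0+0+1+1+1 mod 2 = 1
  s[3] = (000000011111111)·(110011001110111) mod 2 = 0+0+0+0+0+0+0+0+1+1+1+0+1+1+1 mod 2 = 0
Syndrome = 0010
Column 4 of H equals this syndrome → error at bit 4 (1-indexed).
Flip bit 4: 110011001110111 → 110111001110111
Extract data bits at positions {3,5,6,7,9,10,11,12,13,14,15}: 01101110111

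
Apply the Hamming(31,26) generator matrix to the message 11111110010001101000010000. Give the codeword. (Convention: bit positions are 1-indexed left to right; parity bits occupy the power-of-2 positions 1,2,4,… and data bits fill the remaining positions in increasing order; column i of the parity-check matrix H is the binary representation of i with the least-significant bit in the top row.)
Codeword c = d · G (mod 2), d = 11111110010001101000010000:
  c[0] = d·G[:,0] = (11111110010001101000010000)·(11011010101101010101010101) mod 2 = 1+1+0+1+1+0+1+0+0+0+0+0+0+1+0+0+0+0+0+0+0+1+0+0+0+0 mod 2 = 1
  c[1] = d·G[:,1] = (11111110010001101000010000)·(10110110011011001100110011) mod 2 = 1+0+1+1+0+1+1+0+0+1+0+0+0+1+0+0+1+0+0+0+0+1+0+0+0+0 mod 2 = 1
  c[2] = d·G[:,2] = (11111110010001101000010000)·(10000000000000000000000000) mod 2 = 1+0+0+0+0+0+0+0+0+0+0+0+0+0+0+0+0+0+0+0+0+0+0+0+0+0 mod 2 = 1
  c[3] = d·G[:,3] = (11111110010001101000010000)·(01110001111000111100001111) mod 2 = 0+1+1+1+0+0+0+0+0+1+0+0+0+0+1+0+1+0+0+0+0+0+0+0+0+0 mod 2 = 0
  c[4] = d·G[:,4] = (11111110010001101000010000)·(01000000000000000000000000) mod 2 = 0+1+0+0+0+0+0+0+0+0+0+0+0+0+0+0+0+0+0+0+0+0+0+0+0+0 mod 2 = 1
  c[5] = d·G[:,5] = (11111110010001101000010000)·(00100000000000000000000000) mod 2 = 0+0+1+0+0+0+0+0+0+0+0+0+0+0+0+0+0+0+0+0+0+0+0+0+0+0 mod 2 = 1
  c[6] = d·G[:,6] = (11111110010001101000010000)·(00010000000000000000000000) mod 2 = 0+0+0+1+0+0+0+0+0+0+0+0+0+0+0+0+0+0+0+0+0+0+0+0+0+0 mod 2 = 1
  c[7] = d·G[:,7] = (11111110010001101000010000)·(00001111111000000011111111) mod 2 = 0+0+0+0+1+1+1+0+0+1+0+0+0+0+0+0+0+0+0+0+0+1+0+0+0+0 mod 2 = 1
  c[8] = d·G[:,8] = (11111110010001101000010000)·(00001000000000000000000000) mod 2 = 0+0+0+0+1+0+0+0+0+0+0+0+0+0+0+0+0+0+0+0+0+0+0+0+0+0 mod 2 = 1
  c[9] = d·G[:,9] = (11111110010001101000010000)·(00000100000000000000000000) mod 2 = 0+0+0+0+0+1+0+0+0+0+0+0+0+0+0+0+0+0+0+0+0+0+0+0+0+0 mod 2 = 1
  c[10] = d·G[:,10] = (11111110010001101000010000)·(00000010000000000000000000) mod 2 = 0+0+0+0+0+0+1+0+0+0+0+0+0+0+0+0+0+0+0+0+0+0+0+0+0+0 mod 2 = 1
  c[11] = d·G[:,11] = (11111110010001101000010000)·(00000001000000000000000000) mod 2 = 0+0+0+0+0+0+0+0+0+0+0+0+0+0+0+0+0+0+0+0+0+0+0+0+0+0 mod 2 = 0
  c[12] = d·G[:,12] = (11111110010001101000010000)·(00000000100000000000000000) mod 2 = 0+0+0+0+0+0+0+0+0+0+0+0+0+0+0+0+0+0+0+0+0+0+0+0+0+0 mod 2 = 0
  c[13] = d·G[:,13] = (11111110010001101000010000)·(00000000010000000000000000) mod 2 = 0+0+0+0+0+0+0+0+0+1+0+0+0+0+0+0+0+0+0+0+0+0+0+0+0+0 mod 2 = 1
  c[14] = d·G[:,14] = (11111110010001101000010000)·(00000000001000000000000000) mod 2 = 0+0+0+0+0+0+0+0+0+0+0+0+0+0+0+0+0+0+0+0+0+0+0+0+0+0 mod 2 = 0
  c[15] = d·G[:,15] = (11111110010001101000010000)·(00000000000111111111111111) mod 2 = 0+0+0+0+0+0+0+0+0+0+0+0+0+1+1+0+1+0+0+0+0+1+0+0+0+0 mod 2 = 0
  c[16] = d·G[:,16] = (11111110010001101000010000)·(00000000000100000000000000) mod 2 = 0+0+0+0+0+0+0+0+0+0+0+0+0+0+0+0+0+0+0+0+0+0+0+0+0+0 mod 2 = 0
  c[17] = d·G[:,17] = (11111110010001101000010000)·(00000000000010000000000000) mod 2 = 0+0+0+0+0+0+0+0+0+0+0+0+0+0+0+0+0+0+0+0+0+0+0+0+0+0 mod 2 = 0
  c[18] = d·G[:,18] = (11111110010001101000010000)·(00000000000001000000000000) mod 2 = 0+0+0+0+0+0+0+0+0+0+0+0+0+1+0+0+0+0+0+0+0+0+0+0+0+0 mod 2 = 1
  c[19] = d·G[:,19] = (11111110010001101000010000)·(00000000000000100000000000) mod 2 = 0+0+0+0+0+0+0+0+0+0+0+0+0+0+1+0+0+0+0+0+0+0+0+0+0+0 mod 2 = 1
  c[20] = d·G[:,20] = (11111110010001101000010000)·(00000000000000010000000000) mod 2 = 0+0+0+0+0+0+0+0+0+0+0+0+0+0+0+0+0+0+0+0+0+0+0+0+0+0 mod 2 = 0
  c[21] = d·G[:,21] = (11111110010001101000010000)·(00000000000000001000000000) mod 2 = 0+0+0+0+0+0+0+0+0+0+0+0+0+0+0+0+1+0+0+0+0+0+0+0+0+0 mod 2 = 1
  c[22] = d·G[:,22] = (11111110010001101000010000)·(00000000000000000100000000) mod 2 = 0+0+0+0+0+0+0+0+0+0+0+0+0+0+0+0+0+0+0+0+0+0+0+0+0+0 mod 2 = 0
  c[23] = d·G[:,23] = (11111110010001101000010000)·(00000000000000000010000000) mod 2 = 0+0+0+0+0+0+0+0+0+0+0+0+0+0+0+0+0+0+0+0+0+0+0+0+0+0 mod 2 = 0
  c[24] = d·G[:,24] = (11111110010001101000010000)·(00000000000000000001000000) mod 2 = 0+0+0+0+0+0+0+0+0+0+0+0+0+0+0+0+0+0+0+0+0+0+0+0+0+0 mod 2 = 0
  c[25] = d·G[:,25] = (11111110010001101000010000)·(00000000000000000000100000) mod 2 = 0+0+0+0+0+0+0+0+0+0+0+0+0+0+0+0+0+0+0+0+0+0+0+0+0+0 mod 2 = 0
  c[26] = d·G[:,26] = (11111110010001101000010000)·(00000000000000000000010000) mod 2 = 0+0+0+0+0+0+0+0+0+0+0+0+0+0+0+0+0+0+0+0+0+1+0+0+0+0 mod 2 = 1
  c[27] = d·G[:,27] = (11111110010001101000010000)·(00000000000000000000001000) mod 2 = 0+0+0+0+0+0+0+0+0+0+0+0+0+0+0+0+0+0+0+0+0+0+0+0+0+0 mod 2 = 0
  c[28] = d·G[:,28] = (11111110010001101000010000)·(00000000000000000000000100) mod 2 = 0+0+0+0+0+0+0+0+0+0+0+0+0+0+0+0+0+0+0+0+0+0+0+0+0+0 mod 2 = 0
  c[29] = d·G[:,29] = (11111110010001101000010000)·(00000000000000000000000010) mod 2 = 0+0+0+0+0+0+0+0+0+0+0+0+0+0+0+0+0+0+0+0+0+0+0+0+0+0 mod 2 = 0
  c[30] = d·G[:,30] = (11111110010001101000010000)·(00000000000000000000000001) mod 2 = 0+0+0+0+0+0+0+0+0+0+0+0+0+0+0+0+0+0+0+0+0+0+0+0+0+0 mod 2 = 0
Codeword = 1110111111100100001101000010000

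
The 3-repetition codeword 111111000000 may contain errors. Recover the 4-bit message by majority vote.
Split into 3-bit blocks and majority-vote each:
  block 1 = 111: 3 ones, 0 zeros → 1
  block 2 = 111: 3 ones, 0 zeros → 1
  block 3 = 000: 0 ones, 3 zeros → 0
  block 4 = 000: 0 ones, 3 zeros → 0
Decoded = 1100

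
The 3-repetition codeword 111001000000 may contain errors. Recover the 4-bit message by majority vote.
Split into 3-bit blocks and majority-vote each:
  block 1 = 111: 3 ones, 0 zeros → 1
  block 2 = 001: 1 ones, 2 zeros → 0
  block 3 = 000: 0 ones, 3 zeros → 0
  block 4 = 000: 0 ones, 3 zeros → 0
Decoded = 1000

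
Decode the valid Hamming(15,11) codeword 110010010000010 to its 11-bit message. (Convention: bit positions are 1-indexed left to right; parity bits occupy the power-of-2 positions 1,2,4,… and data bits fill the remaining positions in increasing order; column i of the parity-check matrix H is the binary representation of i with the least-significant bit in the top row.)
Parity bits occupy power-of-2 positions; data bits are at positions {3,5,6,7,9,10,11,12,13,14,15} (1-indexed).
Extract: c[3]=0 c[5]=1 c[6]=0 c[7]=0 c[9]=0 c[10]=0 c[11]=0 c[12]=0 c[13]=0 c[14]=1 c[15]=0
Data = 01000000010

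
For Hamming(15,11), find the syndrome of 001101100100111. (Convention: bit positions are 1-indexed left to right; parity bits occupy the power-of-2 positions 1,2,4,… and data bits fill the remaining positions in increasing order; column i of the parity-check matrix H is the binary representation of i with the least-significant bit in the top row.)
Syndrome s = H · r^T (mod 2), r = 001101100100111:
  s[0] = (101010101010101)·(001101100100111) mod 2 = 0+0+1+0+0+0+1+0+0+0+0+0+1+0+1 mod 2 = 0
  s[1] = (011001100110011)·(001101100100111) mod 2 = 0+0+1+0+0+1+1+0+0+1+0+0+0+1+1 mod 2 = 0
  s[2] = (000111100001111)·(001101100100111) mod 2 = 0+0+0+1+0+1+1+0+0+0+0+0+1+1+1 mod 2 = 0
  s[3] = (000000011111111)·(001101100100111) mod 2 = 0+0+0+0+0+0+0+0+0+1+0+0+1+1+1 mod 2 = 0
Syndrome = 0000
s = 0: no error detected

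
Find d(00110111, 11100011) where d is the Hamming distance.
XOR = 11010100, count of 1s = 4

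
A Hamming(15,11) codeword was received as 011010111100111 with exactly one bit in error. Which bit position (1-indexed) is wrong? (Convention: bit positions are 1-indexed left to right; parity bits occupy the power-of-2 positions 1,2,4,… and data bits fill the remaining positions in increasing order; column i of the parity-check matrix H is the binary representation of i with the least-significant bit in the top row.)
Syndrome s = H · r^T (mod 2), r = 011010111100111:
  s[0] = (101010101010101)·(011010111100111) mod 2 = 0+0+1+0+1+0+1+0+1+0+0+0+1+0+1 mod 2 = 0
  s[1] = (011001100110011)·(011010111100111) mod 2 = 0+1+1+0+0+0+1+0+0+1+0+0+0+1+1 mod 2 = 0
  s[2] = (000111100001111)·(011010111100111) mod 2 = 0+0+0+0+1+0+1+0+0+0+0+0+1+1+1 mod 2 = 1
  s[3] = (000000011111111)·(011010111100111) mod 2 = 0+0+0+0+0+0+0+1+1+1+0+0+1+1+1 mod 2 = 0
Syndrome = 0010
Column i of H is the binary representation of i, so the syndrome is the binary index of the flipped bit.
Read s = 0010 with s[0] as LSB: 0·2^0 + 0·2^1 + 1·2^2 + 0·2^3 = 4.
Error is at bit position 4.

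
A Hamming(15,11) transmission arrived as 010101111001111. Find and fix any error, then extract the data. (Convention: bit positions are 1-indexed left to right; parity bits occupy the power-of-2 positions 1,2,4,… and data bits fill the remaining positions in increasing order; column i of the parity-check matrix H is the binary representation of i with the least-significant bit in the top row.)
Syndrome s = H · r^T (mod 2), r = 010101111001111:
  s[0] = (101010101010101)·(010101111001111) mod 2 = 0+0+0+0+0+0+1+0+1+0+0+0+1+0+1 mod 2 = 0
  s[1] = (011001100110011)·(010101111001111) mod 2 = 0+1+0+0+0+1+1+0+0+0+0+0+0+1+1 mod 2 = 1
  s[2] = (000111100001111)·(010101111001111) mod 2 = 0+0+0+1+0+1+1+0+0+0+0+1+1+1+1 mod 2 = 1
  s[3] = (000000011111111)·(010101111001111) mod 2 = 0+0+0+0+0+0+0+1+1+0+0+1+1+1+1 mod 2 = 0
Syndrome = 0110
Column 6 of H equals this syndrome → error at bit 6 (1-indexed).
Flip bit 6: 010101111001111 → 010100111001111
Extract data bits at positions {3,5,6,7,9,10,11,12,13,14,15}: 00011001111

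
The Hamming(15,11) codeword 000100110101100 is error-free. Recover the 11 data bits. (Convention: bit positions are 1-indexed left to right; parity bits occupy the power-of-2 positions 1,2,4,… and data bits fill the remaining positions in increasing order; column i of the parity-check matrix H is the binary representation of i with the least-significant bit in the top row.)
Parity bits occupy power-of-2 positions; data bits are at positions {3,5,6,7,9,10,11,12,13,14,15} (1-indexed).
Extract: c[3]=0 c[5]=0 c[6]=0 c[7]=1 c[9]=0 c[10]=1 c[11]=0 c[12]=1 c[13]=1 c[14]=0 c[15]=0
Data = 00010101100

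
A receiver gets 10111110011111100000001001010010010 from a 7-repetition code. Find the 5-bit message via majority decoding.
Split into 7-bit blocks and majority-vote each:
  block 1 = 1011111: 6 ones, 1 zeros → 1
  block 2 = 0011111: 5 ones, 2 zeros → 1
  block 3 = 1000000: 1 ones, 6 zeros → 0
  block 4 = 0100101: 3 ones, 4 zeros → 0
  block 5 = 0010010: 2 ones, 5 zeros → 0
Decoded = 11000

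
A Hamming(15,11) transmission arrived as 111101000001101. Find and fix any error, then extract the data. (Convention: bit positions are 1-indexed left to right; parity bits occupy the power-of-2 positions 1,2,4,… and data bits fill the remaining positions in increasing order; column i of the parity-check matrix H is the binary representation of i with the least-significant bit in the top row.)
Syndrome s = H · r^T (mod 2), r = 111101000001101:
  s[0] = (101010101010101)·(111101000001101) mod 2 = 1+0+1+0+0+0+0+0+0+0+0+0+1+0+1 mod 2 = 0
  s[1] = (011001100110011)·(111101000001101) mod 2 = 0+1+1+0+0+1+0+0+0+0+0+0+0+0+1 mod 2 = 0
  s[2] = (000111100001111)·(111101000001101) mod 2 = 0+0+0+1+0+1+0+0+0+0+0+1+1+0+1 mod 2 = 1
  s[3] = (000000011111111)·(111101000001101) mod 2 = 0+0+0+0+0+0+0+0+0+0+0+1+1+0+1 mod 2 = 1
Syndrome = 0011
Column 12 of H equals this syndrome → error at bit 12 (1-indexed).
Flip bit 12: 111101000001101 → 111101000000101
Extract data bits at positions {3,5,6,7,9,10,11,12,13,14,15}: 10100000101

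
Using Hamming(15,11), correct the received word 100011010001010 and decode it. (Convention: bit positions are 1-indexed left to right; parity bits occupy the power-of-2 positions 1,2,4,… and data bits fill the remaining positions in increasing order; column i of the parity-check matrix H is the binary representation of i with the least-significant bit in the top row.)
Syndrome s = H · r^T (mod 2), r = 100011010001010:
  s[0] = (101010101010101)·(100011010001010) mod 2 = 1+0+0+0+1+0+0+0+0+0+0+0+0+0+0 mod 2 = 0
  s[1] = (011001100110011)·(100011010001010) mod 2 = 0+0+0+0+0+1+0+0+0+0+0+0+0+1+0 mod 2 = 0
  s[2] = (000111100001111)·(100011010001010) mod 2 = 0+0+0+0+1+1+0+0+0+0+0+1+0+1+0 mod 2 = 0
  s[3] = (000000011111111)·(100011010001010) mod 2 = 0+0+0+0+0+0+0+1+0+0+0+1+0+1+0 mod 2 = 1
Syndrome = 0001
Column 8 of H equals this syndrome → error at bit 8 (1-indexed).
Flip bit 8: 100011010001010 → 100011000001010
Extract data bits at positions {3,5,6,7,9,10,11,12,13,14,15}: 01100001010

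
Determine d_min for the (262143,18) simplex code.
d_min = 131072 (every nonzero codeword of the simplex code S_18 has weight 2^(r−1) = 131072).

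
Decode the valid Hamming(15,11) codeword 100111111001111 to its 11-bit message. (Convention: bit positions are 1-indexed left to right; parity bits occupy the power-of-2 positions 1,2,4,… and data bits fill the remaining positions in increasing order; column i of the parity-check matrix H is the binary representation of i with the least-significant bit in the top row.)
Parity bits occupy power-of-2 positions; data bits are at positions {3,5,6,7,9,10,11,12,13,14,15} (1-indexed).
Extract: c[3]=0 c[5]=1 c[6]=1 c[7]=1 c[9]=1 c[10]=0 c[11]=0 c[12]=1 c[13]=1 c[14]=1 c[15]=1
Data = 01111001111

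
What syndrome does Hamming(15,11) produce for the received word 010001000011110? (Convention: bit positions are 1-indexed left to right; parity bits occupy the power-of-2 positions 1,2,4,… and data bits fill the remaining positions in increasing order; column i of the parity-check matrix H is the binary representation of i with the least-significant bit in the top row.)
Syndrome s = H · r^T (mod 2), r = 010001000011110:
  s[0] = (101010101010101)·(010001000011110) mod 2 = 0+0+0+0+0+0+0+0+0+0+1+0+1+0+0 mod 2 = 0
  s[1] = (011001100110011)·(010001000011110) mod 2 = 0+1+0+0+0+1+0+0+0+0+1+0+0+1+0 mod 2 = 0
  s[2] = (000111100001111)·(010001000011110) mod 2 = 0+0+0+0+0+1+0+0+0+0+0+1+1+1+0 mod 2 = 0
  s[3] = (000000011111111)·(010001000011110) mod 2 = 0+0+0+0+0+0+0+0+0+0+1+1+1+1+0 mod 2 = 0
Syndrome = 0000
s = 0: no error detected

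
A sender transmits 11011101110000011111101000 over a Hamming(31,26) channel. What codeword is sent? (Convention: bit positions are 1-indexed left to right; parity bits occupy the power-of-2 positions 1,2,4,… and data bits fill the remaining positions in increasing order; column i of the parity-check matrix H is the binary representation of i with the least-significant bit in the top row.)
Codeword c = d · G (mod 2), d = 11011101110000011111101000:
  c[0] = d·G[:,0] = (11011101110000011111101000)·(11011010101101010101010101) mod 2 = 1+1+0+1+1+0+0+0+1+0+0+0+0+0+0+1+0+1+0+1+0+0+0+0+0+0 mod 2 = 0
  c[1] = d·G[:,1] = (11011101110000011111101000)·(10110110011011001100110011) mod 2 = 1+0+0+1+0+1+0+0+0+1+0+0+0+0+0+0+1+1+0+0+1+0+0+0+0+0 mod 2 = 1
  c[2] = d·G[:,2] = (11011101110000011111101000)·(10000000000000000000000000) mod 2 = 1+0+0+0+0+0+0+0+0+0+0+0+0+0+0+0+0+0+0+0+0+0+0+0+0+0 mod 2 = 1
  c[3] = d·G[:,3] = (11011101110000011111101000)·(01110001111000111100001111) mod 2 = 0+1+0+1+0+0+0+1+1+1+0+0+0+0+0+1+1+1+0+0+0+0+1+0+0+0 mod 2 = 1
  c[4] = d·G[:,4] = (11011101110000011111101000)·(01000000000000000000000000) mod 2 = 0+1+0+0+0+0+0+0+0+0+0+0+0+0+0+0+0+0+0+0+0+0+0+0+0+0 mod 2 = 1
  c[5] = d·G[:,5] = (11011101110000011111101000)·(00100000000000000000000000) mod 2 = 0+0+0+0+0+0+0+0+0+0+0+0+0+0+0+0+0+0+0+0+0+0+0+0+0+0 mod 2 = 0
  c[6] = d·G[:,6] = (11011101110000011111101000)·(00010000000000000000000000) mod 2 = 0+0+0+1+0+0+0+0+0+0+0+0+0+0+0+0+0+0+0+0+0+0+0+0+0+0 mod 2 = 1
  c[7] = d·G[:,7] = (11011101110000011111101000)·(00001111111000000011111111) mod 2 = 0+0+0+0+1+1+0+1+1+1+0+0+0+0+0+0+0+0+1+1+1+0+1+0+0+0 mod 2 = 1
  c[8] = d·G[:,8] = (11011101110000011111101000)·(00001000000000000000000000) mod 2 = 0+0+0+0+1+0+0+0+0+0+0+0+0+0+0+0+0+0+0+0+0+0+0+0+0+0 mod 2 = 1
  c[9] = d·G[:,9] = (11011101110000011111101000)·(00000100000000000000000000) mod 2 = 0+0+0+0+0+1+0+0+0+0+0+0+0+0+0+0+0+0+0+0+0+0+0+0+0+0 mod 2 = 1
  c[10] = d·G[:,10] = (11011101110000011111101000)·(00000010000000000000000000) mod 2 = 0+0+0+0+0+0+0+0+0+0+0+0+0+0+0+0+0+0+0+0+0+0+0+0+0+0 mod 2 = 0
  c[11] = d·G[:,11] = (11011101110000011111101000)·(00000001000000000000000000) mod 2 = 0+0+0+0+0+0+0+1+0+0+0+0+0+0+0+0+0+0+0+0+0+0+0+0+0+0 mod 2 = 1
  c[12] = d·G[:,12] = (11011101110000011111101000)·(00000000100000000000000000) mod 2 = 0+0+0+0+0+0+0+0+1+0+0+0+0+0+0+0+0+0+0+0+0+0+0+0+0+0 mod 2 = 1
  c[13] = d·G[:,13] = (11011101110000011111101000)·(00000000010000000000000000) mod 2 = 0+0+0+0+0+0+0+0+0+1+0+0+0+0+0+0+0+0+0+0+0+0+0+0+0+0 mod 2 = 1
  c[14] = d·G[:,14] = (11011101110000011111101000)·(00000000001000000000000000) mod 2 = 0+0+0+0+0+0+0+0+0+0+0+0+0+0+0+0+0+0+0+0+0+0+0+0+0+0 mod 2 = 0
  c[15] = d·G[:,15] = (11011101110000011111101000)·(00000000000111111111111111) mod 2 = 0+0+0+0+0+0+0+0+0+0+0+0+0+0+0+1+1+1+1+1+1+0+1+0+0+0 mod 2 = 1
  c[16] = d·G[:,16] = (11011101110000011111101000)·(00000000000100000000000000) mod 2 = 0+0+0+0+0+0+0+0+0+0+0+0+0+0+0+0+0+0+0+0+0+0+0+0+0+0 mod 2 = 0
  c[17] = d·G[:,17] = (11011101110000011111101000)·(00000000000010000000000000) mod 2 = 0+0+0+0+0+0+0+0+0+0+0+0+0+0+0+0+0+0+0+0+0+0+0+0+0+0 mod 2 = 0
  c[18] = d·G[:,18] = (11011101110000011111101000)·(00000000000001000000000000) mod 2 = 0+0+0+0+0+0+0+0+0+0+0+0+0+0+0+0+0+0+0+0+0+0+0+0+0+0 mod 2 = 0
  c[19] = d·G[:,19] = (11011101110000011111101000)·(00000000000000100000000000) mod 2 = 0+0+0+0+0+0+0+0+0+0+0+0+0+0+0+0+0+0+0+0+0+0+0+0+0+0 mod 2 = 0
  c[20] = d·G[:,20] = (11011101110000011111101000)·(00000000000000010000000000) mod 2 = 0+0+0+0+0+0+0+0+0+0+0+0+0+0+0+1+0+0+0+0+0+0+0+0+0+0 mod 2 = 1
  c[21] = d·G[:,21] = (11011101110000011111101000)·(00000000000000001000000000) mod 2 = 0+0+0+0+0+0+0+0+0+0+0+0+0+0+0+0+1+0+0+0+0+0+0+0+0+0 mod 2 = 1
  c[22] = d·G[:,22] = (11011101110000011111101000)·(00000000000000000100000000) mod 2 = 0+0+0+0+0+0+0+0+0+0+0+0+0+0+0+0+0+1+0+0+0+0+0+0+0+0 mod 2 = 1
  c[23] = d·G[:,23] = (11011101110000011111101000)·(00000000000000000010000000) mod 2 = 0+0+0+0+0+0+0+0+0+0+0+0+0+0+0+0+0+0+1+0+0+0+0+0+0+0 mod 2 = 1
  c[24] = d·G[:,24] = (11011101110000011111101000)·(00000000000000000001000000) mod 2 = 0+0+0+0+0+0+0+0+0+0+0+0+0+0+0+0+0+0+0+1+0+0+0+0+0+0 mod 2 = 1
  c[25] = d·G[:,25] = (11011101110000011111101000)·(00000000000000000000100000) mod 2 = 0+0+0+0+0+0+0+0+0+0+0+0+0+0+0+0+0+0+0+0+1+0+0+0+0+0 mod 2 = 1
  c[26] = d·G[:,26] = (11011101110000011111101000)·(00000000000000000000010000) mod 2 = 0+0+0+0+0+0+0+0+0+0+0+0+0+0+0+0+0+0+0+0+0+0+0+0+0+0 mod 2 = 0
  c[27] = d·G[:,27] = (11011101110000011111101000)·(00000000000000000000001000) mod 2 = 0+0+0+0+0+0+0+0+0+0+0+0+0+0+0+0+0+0+0+0+0+0+1+0+0+0 mod 2 = 1
  c[28] = d·G[:,28] = (11011101110000011111101000)·(00000000000000000000000100) mod 2 = 0+0+0+0+0+0+0+0+0+0+0+0+0+0+0+0+0+0+0+0+0+0+0+0+0+0 mod 2 = 0
  c[29] = d·G[:,29] = (11011101110000011111101000)·(00000000000000000000000010) mod 2 = 0+0+0+0+0+0+0+0+0+0+0+0+0+0+0+0+0+0+0+0+0+0+0+0+0+0 mod 2 = 0
  c[30] = d·G[:,30] = (11011101110000011111101000)·(00000000000000000000000001) mod 2 = 0+0+0+0+0+0+0+0+0+0+0+0+0+0+0+0+0+0+0+0+0+0+0+0+0+0 mod 2 = 0
Codeword = 0111101111011101000011111101000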